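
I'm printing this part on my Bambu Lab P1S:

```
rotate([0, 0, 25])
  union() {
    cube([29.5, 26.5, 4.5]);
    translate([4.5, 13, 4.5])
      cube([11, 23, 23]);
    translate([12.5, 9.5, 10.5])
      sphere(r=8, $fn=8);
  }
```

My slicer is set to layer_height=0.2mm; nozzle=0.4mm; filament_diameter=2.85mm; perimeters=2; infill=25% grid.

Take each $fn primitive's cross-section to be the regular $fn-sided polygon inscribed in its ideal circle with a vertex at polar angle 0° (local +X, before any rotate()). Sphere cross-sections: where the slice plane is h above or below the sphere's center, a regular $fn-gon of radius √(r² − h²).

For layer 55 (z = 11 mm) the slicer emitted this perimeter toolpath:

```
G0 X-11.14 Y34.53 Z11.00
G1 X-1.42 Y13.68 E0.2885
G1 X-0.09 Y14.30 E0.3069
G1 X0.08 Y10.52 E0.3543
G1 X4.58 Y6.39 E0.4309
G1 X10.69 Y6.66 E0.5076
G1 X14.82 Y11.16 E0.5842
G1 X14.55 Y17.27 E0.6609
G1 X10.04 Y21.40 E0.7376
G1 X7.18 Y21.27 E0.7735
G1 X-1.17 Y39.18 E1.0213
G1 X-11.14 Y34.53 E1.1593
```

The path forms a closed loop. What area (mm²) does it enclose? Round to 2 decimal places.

Apply the shoelace formula to the sequence of (X, Y) vertices; enclosed area = 402.15 mm².

402.15 mm²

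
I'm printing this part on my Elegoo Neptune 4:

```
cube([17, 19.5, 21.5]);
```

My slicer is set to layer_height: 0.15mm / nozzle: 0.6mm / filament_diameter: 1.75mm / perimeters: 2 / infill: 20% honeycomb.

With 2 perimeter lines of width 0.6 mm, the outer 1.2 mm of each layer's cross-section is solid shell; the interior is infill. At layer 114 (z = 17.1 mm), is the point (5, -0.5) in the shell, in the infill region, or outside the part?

At z = 17.1 mm: the cube is present — its section is the full 17×19.5 rectangle. Overall, the cross-section is a single solid region. The nearest boundary edge runs (0.00, 0.00)→(17.00, 0.00); distance from the point to it = 0.50 mm. The point is not inside any of the regions above, so it lies outside the cross-section (0.50 mm from the nearest boundary).

outside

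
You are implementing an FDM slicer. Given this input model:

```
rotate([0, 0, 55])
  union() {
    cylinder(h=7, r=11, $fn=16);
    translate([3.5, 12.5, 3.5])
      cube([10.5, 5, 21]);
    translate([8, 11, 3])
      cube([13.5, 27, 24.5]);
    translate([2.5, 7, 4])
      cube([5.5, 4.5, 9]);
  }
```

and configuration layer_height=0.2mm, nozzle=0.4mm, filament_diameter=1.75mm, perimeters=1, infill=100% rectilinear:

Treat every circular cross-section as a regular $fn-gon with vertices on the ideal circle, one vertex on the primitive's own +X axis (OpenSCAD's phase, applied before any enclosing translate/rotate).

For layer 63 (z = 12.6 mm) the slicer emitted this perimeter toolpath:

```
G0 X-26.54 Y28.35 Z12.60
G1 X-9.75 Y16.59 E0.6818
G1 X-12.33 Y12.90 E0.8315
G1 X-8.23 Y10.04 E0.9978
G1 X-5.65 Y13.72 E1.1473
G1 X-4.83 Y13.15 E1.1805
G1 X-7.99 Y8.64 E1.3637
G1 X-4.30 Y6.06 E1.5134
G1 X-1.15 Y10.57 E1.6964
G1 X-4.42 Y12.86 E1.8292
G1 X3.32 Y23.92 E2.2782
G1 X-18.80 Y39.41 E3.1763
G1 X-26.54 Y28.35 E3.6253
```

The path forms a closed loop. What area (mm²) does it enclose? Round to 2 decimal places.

Apply the shoelace formula to the sequence of (X, Y) vertices; enclosed area = 411.82 mm².

411.82 mm²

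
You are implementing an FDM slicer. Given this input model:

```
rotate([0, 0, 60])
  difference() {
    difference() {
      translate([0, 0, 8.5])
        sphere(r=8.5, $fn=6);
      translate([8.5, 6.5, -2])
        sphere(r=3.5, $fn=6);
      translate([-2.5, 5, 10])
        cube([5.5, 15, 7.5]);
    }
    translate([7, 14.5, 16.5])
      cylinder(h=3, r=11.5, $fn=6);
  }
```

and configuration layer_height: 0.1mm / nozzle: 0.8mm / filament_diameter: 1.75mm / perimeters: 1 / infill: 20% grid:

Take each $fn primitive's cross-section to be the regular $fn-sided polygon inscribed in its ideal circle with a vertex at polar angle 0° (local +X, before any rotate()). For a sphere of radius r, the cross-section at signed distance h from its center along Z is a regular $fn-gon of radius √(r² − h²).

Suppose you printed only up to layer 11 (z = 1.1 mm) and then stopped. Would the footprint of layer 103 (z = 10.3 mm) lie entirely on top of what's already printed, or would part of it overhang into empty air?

Compare the two slices. At z = 1.1: the sphere: section is a regular 6-gon, circumradius = √(r²−h²) = √(8.5²−7.4²) = 4.182 (area = (6/2)·4.182²·sin(360°/6) = 45.44 mm²); the sphere at (8.5, 6.5): section is a regular 6-gon, circumradius = √(r²−h²) = √(3.5²−3.1²) = 1.625 (area = (6/2)·1.625²·sin(360°/6) = 6.86 mm²); the cube at (-2.5, 5) is absent (z outside [10, 17.5]); After the difference (first − rest): starting from the r=8.5 sphere (45.44 mm²), the r=3.5 sphere at (8.5, 6.5) misses the remaining region (no effect) — area = 45.44 mm²; the cylinder at (7, 14.5) does not reach this height (z outside [16.5, 19.5]); Subtracting the remaining from the first: none of the subtracted shapes is present at this height, so that combined region is unchanged — area = 45.44 mm²; (whole slice rotated 60° about Z — lengths, areas and connectivity unchanged). At z = 10.3: the r=8.5 sphere contributes a regular 6-gon of circumradius √(8.5²−1.8²) = 8.307 (area = (6/2)·8.307²·sin(360°/6) = 179.29 mm²); the sphere at (8.5, 6.5) does not reach this height (|z−center|=12.300 > r=3.5); the cube at (-2.5, 5) (footprint 5.5×15) is included at this height (area 82.50 mm²); Taking the first minus the rest: starting from the r=8.5 sphere (179.29 mm²), the 5.5×15 cube at (-2.5, 5) partially overlaps it — only the 12.07 mm² overlap (of its 82.50 mm²) is removed, clipping the outline — area = 167.22 mm²; the cylinder at (7, 14.5) does not reach this height (z outside [16.5, 19.5]); After the difference (first − rest): none of the subtracted shapes is present at this height, so the result so far is unchanged — area = 167.22 mm²; (whole slice rotated 60° about Z — lengths, areas and connectivity unchanged). Checking containment: at z = 10.3 the cross-section extends beyond the z = 1.1 cross-section by about 121.78 mm².

part overhangs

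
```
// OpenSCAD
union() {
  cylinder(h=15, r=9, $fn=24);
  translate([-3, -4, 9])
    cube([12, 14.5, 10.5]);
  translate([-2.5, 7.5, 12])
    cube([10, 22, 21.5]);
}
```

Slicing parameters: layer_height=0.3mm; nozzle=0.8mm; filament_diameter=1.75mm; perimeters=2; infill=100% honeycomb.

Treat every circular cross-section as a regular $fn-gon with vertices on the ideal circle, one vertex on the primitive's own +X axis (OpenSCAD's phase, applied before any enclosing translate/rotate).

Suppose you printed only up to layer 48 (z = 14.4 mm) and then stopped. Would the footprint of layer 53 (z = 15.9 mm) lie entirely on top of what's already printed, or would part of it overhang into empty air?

entirely on top

Compare the two slices. At z = 14.4: the cylinder: section is a regular 24-gon, circumradius r=9 (area = (24/2)·9.000²·sin(360°/24) = 251.57 mm²); the cube at (-3, -4) (footprint 12×14.5) is included at this height (area 174.00 mm²); the 10×22 cube at (-2.5, 7.5) contributes its full rectangle (area 220.00 mm²); Combining (union): the regions partially overlap — summed areas 645.57 mm² minus the doubly-counted overlap 165.79 mm² gives 479.78 mm² — area = 479.78 mm². At z = 15.9: the cylinder does not reach this height (z outside [0, 15]); the cube at (-3, -4) is present — its section is the full 12×14.5 rectangle (area 174.00 mm²); the 10×22 cube at (-2.5, 7.5) contributes its full rectangle (area 220.00 mm²); Merging all regions: the regions partially overlap — summed areas 394.00 mm² minus the doubly-counted overlap 30.00 mm² gives 364.00 mm² — area = 364.00 mm². Checking containment: the cross-section at z = 15.9 is a subset of the cross-section at z = 14.4.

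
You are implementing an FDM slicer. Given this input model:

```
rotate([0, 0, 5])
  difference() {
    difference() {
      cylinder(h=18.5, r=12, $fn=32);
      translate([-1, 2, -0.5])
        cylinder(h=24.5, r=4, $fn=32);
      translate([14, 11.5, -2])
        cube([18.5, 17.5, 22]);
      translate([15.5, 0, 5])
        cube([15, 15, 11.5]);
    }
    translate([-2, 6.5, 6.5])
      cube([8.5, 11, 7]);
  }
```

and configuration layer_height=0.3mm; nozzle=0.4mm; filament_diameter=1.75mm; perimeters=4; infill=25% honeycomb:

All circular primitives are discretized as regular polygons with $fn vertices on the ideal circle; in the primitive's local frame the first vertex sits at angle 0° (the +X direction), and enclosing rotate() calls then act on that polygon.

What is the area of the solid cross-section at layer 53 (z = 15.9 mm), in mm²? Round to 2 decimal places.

At z = 15.9 mm: the r=12 cylinder gives a regular 32-gon of circumradius 12 (constant along its height) (area = (32/2)·12.000²·sin(360°/32) = 449.49 mm²); the cylinder at (-1, 2): section is a regular 32-gon, circumradius r=4 (area = (32/2)·4.000²·sin(360°/32) = 49.94 mm²); the cube at (14, 11.5) (footprint 18.5×17.5) is included at this height (area 323.75 mm²); the cube at (15.5, 0) (footprint 15×15) is included at this height (area 225.00 mm²); Subtracting the remaining from the first: starting from the r=12 cylinder (449.49 mm²), the r=4 cylinder at (-1, 2) lies wholly inside it (removes its full 49.94 mm² and its 25.09 mm outline becomes a hole wall); the 18.5×17.5 cube at (14, 11.5) misses the remaining region (no effect); the 15×15 cube at (15.5, 0) misses the remaining region (no effect) — area = 399.54 mm²; the cube at (-2, 6.5) is absent (z outside [6.5, 13.5]); Taking the first minus the rest: none of the subtracted shapes is present at this height, so the result so far is unchanged — area = 399.54 mm²; (rotated 5° about Z; rotation is an isometry so areas/perimeters/island counts are preserved). Overall, the cross-section is one region with 1 hole. Net area = 399.54 mm².

399.54 mm²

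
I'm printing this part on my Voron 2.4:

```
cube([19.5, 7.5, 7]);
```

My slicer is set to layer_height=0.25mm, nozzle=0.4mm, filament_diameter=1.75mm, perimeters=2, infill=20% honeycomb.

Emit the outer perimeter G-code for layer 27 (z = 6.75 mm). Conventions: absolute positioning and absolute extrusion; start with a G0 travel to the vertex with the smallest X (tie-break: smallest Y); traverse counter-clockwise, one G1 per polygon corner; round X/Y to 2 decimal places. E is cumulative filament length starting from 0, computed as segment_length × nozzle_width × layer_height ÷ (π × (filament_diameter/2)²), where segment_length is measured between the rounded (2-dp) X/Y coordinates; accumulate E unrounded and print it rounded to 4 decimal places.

G0 X0.00 Y0.00 Z6.75
G1 X19.50 Y0.00 E0.8107
G1 X19.50 Y7.50 E1.1225
G1 X0.00 Y7.50 E1.9332
G1 X0.00 Y0.00 E2.2451

At z = 6.75 mm: the 19.5×7.5 cube contributes its full rectangle. The outline is a single polygon with 4 vertices. Extrusion per mm of travel: 0.4 × 0.25 / (π × 0.875²) = 0.041575. Accumulating E over each segment gives final E = 2.2451.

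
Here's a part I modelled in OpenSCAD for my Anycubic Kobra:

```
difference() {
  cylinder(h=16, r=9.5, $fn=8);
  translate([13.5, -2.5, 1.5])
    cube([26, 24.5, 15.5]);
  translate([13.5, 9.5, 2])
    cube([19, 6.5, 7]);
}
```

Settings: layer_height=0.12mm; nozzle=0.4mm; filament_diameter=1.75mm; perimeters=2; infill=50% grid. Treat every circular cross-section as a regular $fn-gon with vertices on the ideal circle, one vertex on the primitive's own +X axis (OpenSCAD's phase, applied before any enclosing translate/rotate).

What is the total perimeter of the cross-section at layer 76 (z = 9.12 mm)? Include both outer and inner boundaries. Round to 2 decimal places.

At z = 9.12 mm: the r=9.5 cylinder gives a regular 8-gon of circumradius 9.5 (constant along its height) (perimeter = 2·8·9.500·sin(180°/8) = 58.17 mm); the 26×24.5 cube at (13.5, -2.5) contributes its full rectangle (perimeter 101.00 mm); the cube at (13.5, 9.5) does not reach this height (z outside [2, 9]); Subtracting the remaining from the first: starting from the r=9.5 cylinder, the 26×24.5 cube at (13.5, -2.5) misses the remaining region (no effect) — boundary = 58.17 mm. Overall, the cross-section is a single solid region. Total boundary length (outer) = 58.17 mm.

58.17 mm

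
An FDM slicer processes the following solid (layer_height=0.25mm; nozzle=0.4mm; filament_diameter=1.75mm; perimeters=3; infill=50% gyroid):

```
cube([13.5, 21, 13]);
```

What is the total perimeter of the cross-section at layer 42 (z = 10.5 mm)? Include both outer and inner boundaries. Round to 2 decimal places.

At z = 10.5 mm: the cube (footprint 13.5×21) is included at this height (perimeter 69.00 mm). Overall, the cross-section is a single solid region. Total boundary length (outer) = 69.00 mm.

69.00 mm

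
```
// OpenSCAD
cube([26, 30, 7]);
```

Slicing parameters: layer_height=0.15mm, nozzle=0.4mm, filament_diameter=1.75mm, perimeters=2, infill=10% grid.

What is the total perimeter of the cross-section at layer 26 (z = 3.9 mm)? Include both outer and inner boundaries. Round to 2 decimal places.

At z = 3.9 mm: the cube is present — its section is the full 26×30 rectangle (perimeter 112.00 mm). Overall, the cross-section is a single solid region. Total boundary length (outer) = 112.00 mm.

112.00 mm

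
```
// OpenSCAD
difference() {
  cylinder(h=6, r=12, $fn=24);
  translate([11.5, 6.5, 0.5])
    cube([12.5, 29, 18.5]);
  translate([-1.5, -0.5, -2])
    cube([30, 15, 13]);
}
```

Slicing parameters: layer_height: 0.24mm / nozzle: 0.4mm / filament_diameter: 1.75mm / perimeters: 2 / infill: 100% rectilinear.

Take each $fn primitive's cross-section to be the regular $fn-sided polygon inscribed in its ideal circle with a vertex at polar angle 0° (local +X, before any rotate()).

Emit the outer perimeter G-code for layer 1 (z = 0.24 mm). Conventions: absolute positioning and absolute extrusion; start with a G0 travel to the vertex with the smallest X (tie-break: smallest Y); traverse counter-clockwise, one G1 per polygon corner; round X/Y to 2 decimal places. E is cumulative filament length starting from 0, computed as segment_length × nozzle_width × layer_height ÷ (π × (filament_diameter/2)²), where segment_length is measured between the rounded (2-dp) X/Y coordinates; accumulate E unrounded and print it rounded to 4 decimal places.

At z = 0.24 mm: the r=12 cylinder contributes a regular 24-gon of circumradius 12; the cube at (11.5, 6.5) does not reach this height (z outside [0.5, 19]); the cube at (-1.5, -0.5) is present — its section is the full 30×15 rectangle; Subtracting the remaining from the first: starting from the r=12 cylinder, the 30×15 cube at (-1.5, -0.5) partially overlaps it — only the 136.40 mm² overlap (of its 450.00 mm²) is removed, clipping the outline — 1 connected region. The outline is a single polygon with 20 vertices. Extrusion per mm of travel: 0.4 × 0.24 / (π × 0.875²) = 0.039912. Accumulating E over each segment gives final E = 3.1970.

G0 X-12.00 Y0.00 Z0.24
G1 X-11.59 Y-3.11 E0.1252
G1 X-10.39 Y-6.00 E0.2501
G1 X-8.49 Y-8.49 E0.3751
G1 X-6.00 Y-10.39 E0.5001
G1 X-3.11 Y-11.59 E0.6250
G1 X0.00 Y-12.00 E0.7502
G1 X3.11 Y-11.59 E0.8754
G1 X6.00 Y-10.39 E1.0003
G1 X8.49 Y-8.49 E1.1253
G1 X10.39 Y-6.00 E1.2503
G1 X11.59 Y-3.11 E1.3752
G1 X11.93 Y-0.50 E1.4803
G1 X-1.50 Y-0.50 E2.0163
G1 X-1.50 Y11.80 E2.5072
G1 X-3.11 Y11.59 E2.5720
G1 X-6.00 Y10.39 E2.6969
G1 X-8.49 Y8.49 E2.8219
G1 X-10.39 Y6.00 E2.9469
G1 X-11.59 Y3.11 E3.0718
G1 X-12.00 Y0.00 E3.1970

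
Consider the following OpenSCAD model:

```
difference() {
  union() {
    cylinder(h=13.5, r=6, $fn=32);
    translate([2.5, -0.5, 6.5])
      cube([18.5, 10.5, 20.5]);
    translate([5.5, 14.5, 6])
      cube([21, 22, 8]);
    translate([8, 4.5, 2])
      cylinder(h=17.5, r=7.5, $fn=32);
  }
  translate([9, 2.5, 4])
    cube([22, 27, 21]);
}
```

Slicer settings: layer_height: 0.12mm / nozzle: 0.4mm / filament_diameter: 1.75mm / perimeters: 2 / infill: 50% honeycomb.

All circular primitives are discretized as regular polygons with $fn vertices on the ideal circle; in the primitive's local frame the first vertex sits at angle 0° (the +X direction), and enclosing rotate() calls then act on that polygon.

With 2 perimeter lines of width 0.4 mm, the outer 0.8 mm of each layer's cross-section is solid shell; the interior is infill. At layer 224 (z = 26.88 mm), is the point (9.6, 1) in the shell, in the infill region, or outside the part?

At z = 26.88 mm: the cylinder does not reach this height (z outside [0, 13.5]); the cube at (2.5, -0.5) (footprint 18.5×10.5) is included at this height; the cube at (5.5, 14.5) is not intersected at this z (z outside [6, 14]); the cylinder at (8, 4.5) does not reach this height (z outside [2, 19.5]); Taking the union: only the 18.5×10.5 cube at (2.5, -0.5) is present, so the union is just that shape — 1 connected region; the cube at (9, 2.5) is absent (z outside [4, 25]); Subtracting the remaining from the first: none of the subtracted shapes is present at this height, so that combined region is unchanged — 1 connected region. Overall, the cross-section is a single solid region. The nearest boundary edge runs (2.50, -0.50)→(21.00, -0.50); distance from the point to it = 1.50 mm. The point is inside the cross-section and 1.50 mm from the nearest boundary — more than the 0.8 mm shell width (2 × 0.4), so it's in the infill interior.

infill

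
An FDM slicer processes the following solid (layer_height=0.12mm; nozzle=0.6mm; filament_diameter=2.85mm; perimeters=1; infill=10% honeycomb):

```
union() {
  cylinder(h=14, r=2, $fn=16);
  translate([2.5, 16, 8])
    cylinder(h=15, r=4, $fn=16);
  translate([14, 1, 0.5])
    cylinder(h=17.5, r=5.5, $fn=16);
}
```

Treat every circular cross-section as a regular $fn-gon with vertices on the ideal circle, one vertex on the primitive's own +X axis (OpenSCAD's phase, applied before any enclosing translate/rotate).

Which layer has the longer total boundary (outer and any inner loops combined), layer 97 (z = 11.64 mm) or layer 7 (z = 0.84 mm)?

layer 97 (z = 11.64 mm)

Layer 97 (z = 11.64): the cylinder: section is a regular 16-gon, circumradius r=2 (perimeter = 2·16·2.000·sin(180°/16) = 12.49 mm); the r=4 cylinder at (2.5, 16) contributes a regular 16-gon of circumradius 4 (perimeter = 2·16·4.000·sin(180°/16) = 24.97 mm); the cylinder at (14, 1): section is a regular 16-gon, circumradius r=5.5 (perimeter = 2·16·5.500·sin(180°/16) = 34.34 mm); Combining (union): the 3 present regions are separate (no shared area or edge), so areas and boundary lengths simply add and each stays a separate island — boundary = 71.79 mm. So its perimeter = 71.79 mm. Layer 7 (z = 0.84): the r=2 cylinder gives a regular 16-gon of circumradius 2 (constant along its height) (perimeter = 2·16·2.000·sin(180°/16) = 12.49 mm); the cylinder at (2.5, 16) is absent (z outside [8, 23]); the r=5.5 cylinder at (14, 1) gives a regular 16-gon of circumradius 5.5 (constant along its height) (perimeter = 2·16·5.500·sin(180°/16) = 34.34 mm); Merging all regions: the 2 present regions are separate (no shared area or edge), so areas and boundary lengths simply add and each stays a separate island — boundary = 46.82 mm. So its perimeter = 46.82 mm. Layer 97 is larger (71.79 vs 46.82 mm).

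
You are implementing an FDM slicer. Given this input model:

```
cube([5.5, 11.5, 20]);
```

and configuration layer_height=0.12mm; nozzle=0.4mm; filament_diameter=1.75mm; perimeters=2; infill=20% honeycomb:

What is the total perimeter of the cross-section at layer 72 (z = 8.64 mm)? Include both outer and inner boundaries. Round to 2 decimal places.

34.00 mm

At z = 8.64 mm: the cube is present — its section is the full 5.5×11.5 rectangle (perimeter 34.00 mm). Overall, the cross-section is a single solid region. Total boundary length (outer) = 34.00 mm.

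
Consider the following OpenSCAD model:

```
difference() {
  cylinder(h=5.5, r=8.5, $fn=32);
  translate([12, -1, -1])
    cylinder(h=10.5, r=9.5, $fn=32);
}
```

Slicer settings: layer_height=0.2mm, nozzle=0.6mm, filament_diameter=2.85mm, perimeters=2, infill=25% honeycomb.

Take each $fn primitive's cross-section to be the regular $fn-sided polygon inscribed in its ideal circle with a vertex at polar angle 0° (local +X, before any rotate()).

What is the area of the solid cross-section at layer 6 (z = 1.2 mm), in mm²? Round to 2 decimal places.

171.32 mm²

At z = 1.2 mm: the r=8.5 cylinder gives a regular 32-gon of circumradius 8.5 (constant along its height) (area = (32/2)·8.500²·sin(360°/32) = 225.52 mm²); the r=9.5 cylinder at (12, -1) contributes a regular 32-gon of circumradius 9.5 (area = (32/2)·9.500²·sin(360°/32) = 281.71 mm²); Taking the first minus the rest: starting from the r=8.5 cylinder (225.52 mm²), the r=9.5 cylinder at (12, -1) partially overlaps it — only the 54.20 mm² overlap (of its 281.71 mm²) is removed, clipping the outline — area = 171.32 mm². Overall, the cross-section is a single solid region. Net area = 171.32 mm².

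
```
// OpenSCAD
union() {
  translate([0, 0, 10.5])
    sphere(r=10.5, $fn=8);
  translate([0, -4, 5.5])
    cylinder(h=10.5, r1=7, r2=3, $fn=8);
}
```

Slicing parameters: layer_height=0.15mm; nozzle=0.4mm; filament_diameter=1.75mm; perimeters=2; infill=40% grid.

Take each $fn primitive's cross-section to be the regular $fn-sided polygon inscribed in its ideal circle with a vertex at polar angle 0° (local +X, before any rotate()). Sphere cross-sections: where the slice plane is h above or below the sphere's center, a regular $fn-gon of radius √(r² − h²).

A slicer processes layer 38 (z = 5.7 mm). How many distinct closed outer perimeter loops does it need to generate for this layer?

At z = 5.7 mm: the r=10.5 sphere slices to a regular 8-gon of circumradius 9.339 (√(r²−h²) with h=4.8 from center); the cone at (0, -4): at t=0.019 of its height the radius interpolates to r₁+(r₂−r₁)t = 6.924, giving a regular 8-gon of that circumradius; Combining (union): the regions partially overlap (shared area 118.81 mm²), so overlapping operands fuse into one piece — 1 connected region. The result has 1 disconnected region.

1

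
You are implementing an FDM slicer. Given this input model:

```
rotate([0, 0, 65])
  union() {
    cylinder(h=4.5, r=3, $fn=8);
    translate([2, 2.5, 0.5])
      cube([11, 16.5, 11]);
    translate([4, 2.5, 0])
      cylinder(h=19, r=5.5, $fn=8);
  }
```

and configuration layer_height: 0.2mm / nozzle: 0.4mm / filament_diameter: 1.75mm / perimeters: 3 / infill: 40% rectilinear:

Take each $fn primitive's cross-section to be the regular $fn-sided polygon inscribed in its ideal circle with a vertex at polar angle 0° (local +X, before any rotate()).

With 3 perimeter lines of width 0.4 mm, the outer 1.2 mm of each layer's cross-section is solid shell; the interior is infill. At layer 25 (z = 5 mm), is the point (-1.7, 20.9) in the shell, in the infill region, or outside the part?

outside

At z = 5 mm: the cylinder does not reach this height (z outside [0, 4.5]); the cube at (2, 2.5) (footprint 11×16.5) is included at this height; the r=5.5 cylinder at (4, 2.5) contributes a regular 8-gon of circumradius 5.5; Combining (union): the regions partially overlap (shared area 31.56 mm²), so overlapping operands fuse into one piece — 1 connected region; (rotated 65° about Z; rotation is an isometry so areas/perimeters/island counts are preserved). Overall, the cross-section is a single solid region. Undo the 65° rotation: the query point maps to (18.223, 10.373) in the un-rotated model frame. The nearest boundary edge runs (13.00, 19.00)→(13.00, 2.50); distance from the point to it = 5.22 mm. The point is not inside any of the regions above, so it lies outside the cross-section (5.22 mm from the nearest boundary).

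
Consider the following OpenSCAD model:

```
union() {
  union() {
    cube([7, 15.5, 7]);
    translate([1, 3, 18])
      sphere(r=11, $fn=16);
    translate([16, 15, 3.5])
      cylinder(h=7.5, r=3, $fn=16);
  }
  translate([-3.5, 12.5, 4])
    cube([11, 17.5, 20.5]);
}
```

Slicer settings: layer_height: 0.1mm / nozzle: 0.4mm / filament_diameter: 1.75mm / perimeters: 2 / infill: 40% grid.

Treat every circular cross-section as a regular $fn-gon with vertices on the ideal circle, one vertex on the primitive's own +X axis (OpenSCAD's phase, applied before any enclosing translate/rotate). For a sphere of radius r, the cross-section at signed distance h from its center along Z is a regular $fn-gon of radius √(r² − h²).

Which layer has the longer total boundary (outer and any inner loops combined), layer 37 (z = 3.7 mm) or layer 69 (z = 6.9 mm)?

layer 69 (z = 6.9 mm)

Layer 37 (z = 3.7): the 7×15.5 cube contributes its full rectangle (perimeter 45.00 mm); the sphere at (1, 3) does not reach this height (|z−center|=14.300 > r=11); the cylinder at (16, 15): section is a regular 16-gon, circumradius r=3 (perimeter = 2·16·3.000·sin(180°/16) = 18.73 mm); Taking the union: the 2 present regions are separate (no shared area or edge), so areas and boundary lengths simply add and each stays a separate island — boundary = 63.73 mm; the cube at (-3.5, 12.5) does not reach this height (z outside [4, 24.5]); Combining (union): only the result so far is present, so the union is just that shape — boundary = 63.73 mm. So its perimeter = 63.73 mm. Layer 69 (z = 6.9): the 7×15.5 cube contributes its full rectangle (perimeter 45.00 mm); the sphere at (1, 3) is absent (|z−center|=11.100 > r=11); the r=3 cylinder at (16, 15) gives a regular 16-gon of circumradius 3 (constant along its height) (perimeter = 2·16·3.000·sin(180°/16) = 18.73 mm); Taking the union: the 2 present regions are separate (no shared area or edge), so areas and boundary lengths simply add and each stays a separate island — boundary = 63.73 mm; the cube at (-3.5, 12.5) is present — its section is the full 11×17.5 rectangle (perimeter 57.00 mm); Merging all regions: the regions partially overlap (shared area 21.00 mm²), so the edge portions inside another operand are dropped and the merged outline is re-measured after clipping — boundary = 100.73 mm. So its perimeter = 100.73 mm. Layer 69 is larger (100.73 vs 63.73 mm).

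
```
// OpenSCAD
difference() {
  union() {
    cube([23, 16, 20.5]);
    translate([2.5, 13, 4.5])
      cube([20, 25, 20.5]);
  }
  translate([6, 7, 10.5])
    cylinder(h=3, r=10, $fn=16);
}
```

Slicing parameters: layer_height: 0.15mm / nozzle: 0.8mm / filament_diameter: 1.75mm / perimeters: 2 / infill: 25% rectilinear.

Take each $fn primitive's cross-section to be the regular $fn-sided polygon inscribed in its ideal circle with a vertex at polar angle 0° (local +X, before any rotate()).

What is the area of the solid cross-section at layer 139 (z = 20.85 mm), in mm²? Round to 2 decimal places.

500.00 mm²

At z = 20.85 mm: the cube is not intersected at this z (z outside [0, 20.5]); the 20×25 cube at (2.5, 13) contributes its full rectangle (area 500.00 mm²); Merging all regions: only the 20×25 cube at (2.5, 13) is present, so the union is just that shape — area = 500.00 mm²; the cylinder at (6, 7) does not reach this height (z outside [10.5, 13.5]); Taking the first minus the rest: none of the subtracted shapes is present at this height, so that combined region is unchanged — area = 500.00 mm². Overall, the cross-section is a single solid region. Net area = 500.00 mm².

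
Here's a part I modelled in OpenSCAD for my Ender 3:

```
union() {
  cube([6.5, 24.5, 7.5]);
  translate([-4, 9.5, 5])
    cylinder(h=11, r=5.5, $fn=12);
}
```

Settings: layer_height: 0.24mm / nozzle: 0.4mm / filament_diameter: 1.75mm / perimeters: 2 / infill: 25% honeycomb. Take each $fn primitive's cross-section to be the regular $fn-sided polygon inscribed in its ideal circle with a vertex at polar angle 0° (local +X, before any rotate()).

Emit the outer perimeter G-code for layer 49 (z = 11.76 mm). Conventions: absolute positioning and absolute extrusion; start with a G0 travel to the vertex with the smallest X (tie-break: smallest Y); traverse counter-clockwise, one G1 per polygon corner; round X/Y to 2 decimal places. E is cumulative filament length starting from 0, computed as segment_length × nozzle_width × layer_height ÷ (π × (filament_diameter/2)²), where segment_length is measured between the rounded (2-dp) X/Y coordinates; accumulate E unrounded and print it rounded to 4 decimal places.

At z = 11.76 mm: the cube is absent (z outside [0, 7.5]); the r=5.5 cylinder at (-4, 9.5) contributes a regular 12-gon of circumradius 5.5; Taking the union: only the r=5.5 cylinder at (-4, 9.5) is present, so the union is just that shape — 1 connected region. The outline is a single polygon with 12 vertices. Extrusion per mm of travel: 0.4 × 0.24 / (π × 0.875²) = 0.039912. Accumulating E over each segment gives final E = 1.3631.

G0 X-9.50 Y9.50 Z11.76
G1 X-8.76 Y6.75 E0.1137
G1 X-6.75 Y4.74 E0.2271
G1 X-4.00 Y4.00 E0.3408
G1 X-1.25 Y4.74 E0.4544
G1 X0.76 Y6.75 E0.5679
G1 X1.50 Y9.50 E0.6816
G1 X0.76 Y12.25 E0.7952
G1 X-1.25 Y14.26 E0.9087
G1 X-4.00 Y15.00 E1.0223
G1 X-6.75 Y14.26 E1.1360
G1 X-8.76 Y12.25 E1.2495
G1 X-9.50 Y9.50 E1.3631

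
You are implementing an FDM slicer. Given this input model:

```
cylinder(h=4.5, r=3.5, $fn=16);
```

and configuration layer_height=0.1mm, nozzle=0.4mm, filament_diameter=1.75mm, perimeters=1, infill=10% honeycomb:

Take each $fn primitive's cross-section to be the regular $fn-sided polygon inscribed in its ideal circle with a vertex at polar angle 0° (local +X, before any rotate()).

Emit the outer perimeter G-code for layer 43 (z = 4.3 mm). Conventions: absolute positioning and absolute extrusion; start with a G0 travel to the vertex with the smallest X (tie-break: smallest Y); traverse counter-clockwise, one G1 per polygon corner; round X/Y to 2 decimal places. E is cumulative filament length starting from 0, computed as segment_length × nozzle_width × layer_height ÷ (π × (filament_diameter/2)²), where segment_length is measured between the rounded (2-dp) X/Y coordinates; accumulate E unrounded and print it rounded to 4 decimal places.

G0 X-3.50 Y0.00 Z4.30
G1 X-3.23 Y-1.34 E0.0227
G1 X-2.47 Y-2.47 E0.0454
G1 X-1.34 Y-3.23 E0.0680
G1 X0.00 Y-3.50 E0.0908
G1 X1.34 Y-3.23 E0.1135
G1 X2.47 Y-2.47 E0.1361
G1 X3.23 Y-1.34 E0.1588
G1 X3.50 Y0.00 E0.1815
G1 X3.23 Y1.34 E0.2042
G1 X2.47 Y2.47 E0.2269
G1 X1.34 Y3.23 E0.2495
G1 X0.00 Y3.50 E0.2723
G1 X-1.34 Y3.23 E0.2950
G1 X-2.47 Y2.47 E0.3177
G1 X-3.23 Y1.34 E0.3403
G1 X-3.50 Y0.00 E0.3630

At z = 4.3 mm: the r=3.5 cylinder gives a regular 16-gon of circumradius 3.5 (constant along its height). The outline is a single polygon with 16 vertices. Extrusion per mm of travel: 0.4 × 0.1 / (π × 0.875²) = 0.016630. Accumulating E over each segment gives final E = 0.3630.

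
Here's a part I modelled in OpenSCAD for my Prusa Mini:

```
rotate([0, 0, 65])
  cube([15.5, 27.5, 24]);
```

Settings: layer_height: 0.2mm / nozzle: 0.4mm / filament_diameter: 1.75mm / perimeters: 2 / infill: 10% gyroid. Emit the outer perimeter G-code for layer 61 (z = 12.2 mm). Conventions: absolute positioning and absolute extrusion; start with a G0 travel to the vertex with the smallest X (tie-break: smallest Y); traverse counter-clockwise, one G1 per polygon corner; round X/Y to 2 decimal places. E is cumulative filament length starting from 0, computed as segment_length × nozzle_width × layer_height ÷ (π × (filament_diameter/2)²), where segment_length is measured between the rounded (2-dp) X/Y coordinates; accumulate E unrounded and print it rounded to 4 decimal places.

At z = 12.2 mm: the cube (footprint 15.5×27.5) is included at this height; (whole slice rotated 65° about Z — lengths, areas and connectivity unchanged). The outline is a single polygon with 4 vertices. Extrusion per mm of travel: 0.4 × 0.2 / (π × 0.875²) = 0.033260. Accumulating E over each segment gives final E = 2.8602.

G0 X-24.92 Y11.62 Z12.20
G1 X0.00 Y0.00 E0.9145
G1 X6.55 Y14.05 E1.4301
G1 X-18.37 Y25.67 E2.3446
G1 X-24.92 Y11.62 E2.8602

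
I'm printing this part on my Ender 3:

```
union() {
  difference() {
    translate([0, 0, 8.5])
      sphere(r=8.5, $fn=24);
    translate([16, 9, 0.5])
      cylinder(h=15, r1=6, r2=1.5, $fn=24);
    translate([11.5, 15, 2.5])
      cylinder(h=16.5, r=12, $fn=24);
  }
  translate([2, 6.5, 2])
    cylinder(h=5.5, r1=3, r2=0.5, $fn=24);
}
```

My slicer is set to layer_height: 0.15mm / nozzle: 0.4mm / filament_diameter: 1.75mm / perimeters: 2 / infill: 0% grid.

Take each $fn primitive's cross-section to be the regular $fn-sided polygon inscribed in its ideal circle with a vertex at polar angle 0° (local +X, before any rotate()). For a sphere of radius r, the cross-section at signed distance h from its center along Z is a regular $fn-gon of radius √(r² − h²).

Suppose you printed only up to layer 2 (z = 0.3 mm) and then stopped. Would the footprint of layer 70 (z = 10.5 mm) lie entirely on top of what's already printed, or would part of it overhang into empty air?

part overhangs

Compare the two slices. At z = 0.3: the r=8.5 sphere slices to a regular 24-gon of circumradius 2.238 (√(r²−h²) with h=8.2 from center) (area = (24/2)·2.238²·sin(360°/24) = 15.56 mm²); the cone at (16, 9) is absent (z outside [0.5, 15.5]); the cylinder at (11.5, 15) is absent (z outside [2.5, 19]); Subtracting the remaining from the first: none of the subtracted shapes is present at this height, so the r=8.5 sphere is unchanged — area = 15.56 mm²; the cone at (2, 6.5) is not intersected at this z (z outside [2, 7.5]); Merging all regions: only the result so far is present, so the union is just that shape — area = 15.56 mm². At z = 10.5: the r=8.5 sphere contributes a regular 24-gon of circumradius √(8.5²−2²) = 8.261 (area = (24/2)·8.261²·sin(360°/24) = 211.97 mm²); the cone at (16, 9) contributes a regular 24-gon of circumradius 3.000 (interpolated between r1=6 and r2=1.5 at t=0.667) (area = (24/2)·3.000²·sin(360°/24) = 27.95 mm²); the r=12 cylinder at (11.5, 15) gives a regular 24-gon of circumradius 12 (constant along its height) (area = (24/2)·12.000²·sin(360°/24) = 447.24 mm²); Subtracting the remaining from the first: starting from the r=8.5 sphere (211.97 mm²), the cone at (16, 9) misses the remaining region (no effect); the r=12 cylinder at (11.5, 15) partially overlaps it — only the 5.71 mm² overlap (of its 447.24 mm²) is removed, clipping the outline — area = 206.26 mm²; the cone at (2, 6.5) is absent (z outside [2, 7.5]); Combining (union): only the result so far is present, so the union is just that shape — area = 206.26 mm². Checking containment: at z = 10.5 the cross-section extends beyond the z = 0.3 cross-section by about 190.70 mm².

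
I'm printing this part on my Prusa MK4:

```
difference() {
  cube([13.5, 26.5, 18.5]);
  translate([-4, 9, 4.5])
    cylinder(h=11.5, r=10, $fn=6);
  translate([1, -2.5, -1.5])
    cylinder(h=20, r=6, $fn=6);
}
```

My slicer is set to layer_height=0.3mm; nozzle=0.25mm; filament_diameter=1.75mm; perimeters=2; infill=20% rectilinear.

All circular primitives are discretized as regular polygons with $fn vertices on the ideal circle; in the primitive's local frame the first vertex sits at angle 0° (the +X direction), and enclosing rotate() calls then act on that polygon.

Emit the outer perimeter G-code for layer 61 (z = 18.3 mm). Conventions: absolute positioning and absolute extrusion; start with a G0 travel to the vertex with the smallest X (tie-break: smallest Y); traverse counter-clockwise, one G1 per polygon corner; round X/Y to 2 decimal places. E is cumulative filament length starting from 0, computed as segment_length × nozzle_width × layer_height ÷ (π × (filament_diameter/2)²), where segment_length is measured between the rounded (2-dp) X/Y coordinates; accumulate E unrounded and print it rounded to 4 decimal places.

At z = 18.3 mm: the cube (footprint 13.5×26.5) is included at this height; the cylinder at (-4, 9) is not intersected at this z (z outside [4.5, 16]); the cylinder at (1, -2.5): section is a regular 6-gon, circumradius r=6; After the difference (first − rest): starting from the 13.5×26.5 cube, the r=6 cylinder at (1, -2.5) partially overlaps it — only the 12.88 mm² overlap (of its 93.53 mm²) is removed, clipping the outline — 1 connected region. The outline is a single polygon with 6 vertices. Extrusion per mm of travel: 0.25 × 0.3 / (π × 0.875²) = 0.031181. Accumulating E over each segment gives final E = 2.4589.

G0 X0.00 Y2.70 Z18.30
G1 X4.00 Y2.70 E0.1247
G1 X5.56 Y0.00 E0.2220
G1 X13.50 Y0.00 E0.4695
G1 X13.50 Y26.50 E1.2958
G1 X0.00 Y26.50 E1.7168
G1 X0.00 Y2.70 E2.4589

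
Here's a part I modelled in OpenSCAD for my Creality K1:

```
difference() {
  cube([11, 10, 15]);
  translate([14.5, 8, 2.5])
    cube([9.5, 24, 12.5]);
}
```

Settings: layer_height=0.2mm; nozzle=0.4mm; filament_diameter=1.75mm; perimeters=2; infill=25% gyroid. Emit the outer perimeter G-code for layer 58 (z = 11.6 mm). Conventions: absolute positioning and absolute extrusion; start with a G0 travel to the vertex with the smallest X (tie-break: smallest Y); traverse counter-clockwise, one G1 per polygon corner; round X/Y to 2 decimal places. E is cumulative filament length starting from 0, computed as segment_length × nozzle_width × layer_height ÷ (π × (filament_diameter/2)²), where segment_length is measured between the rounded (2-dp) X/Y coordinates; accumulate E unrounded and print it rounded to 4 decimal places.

At z = 11.6 mm: the 11×10 cube contributes its full rectangle; the 9.5×24 cube at (14.5, 8) contributes its full rectangle; After the difference (first − rest): starting from the 11×10 cube, the 9.5×24 cube at (14.5, 8) misses the remaining region (no effect) — 1 connected region. The outline is a single polygon with 4 vertices. Extrusion per mm of travel: 0.4 × 0.2 / (π × 0.875²) = 0.033260. Accumulating E over each segment gives final E = 1.3969.

G0 X0.00 Y0.00 Z11.60
G1 X11.00 Y0.00 E0.3659
G1 X11.00 Y10.00 E0.6985
G1 X0.00 Y10.00 E1.0643
G1 X0.00 Y0.00 E1.3969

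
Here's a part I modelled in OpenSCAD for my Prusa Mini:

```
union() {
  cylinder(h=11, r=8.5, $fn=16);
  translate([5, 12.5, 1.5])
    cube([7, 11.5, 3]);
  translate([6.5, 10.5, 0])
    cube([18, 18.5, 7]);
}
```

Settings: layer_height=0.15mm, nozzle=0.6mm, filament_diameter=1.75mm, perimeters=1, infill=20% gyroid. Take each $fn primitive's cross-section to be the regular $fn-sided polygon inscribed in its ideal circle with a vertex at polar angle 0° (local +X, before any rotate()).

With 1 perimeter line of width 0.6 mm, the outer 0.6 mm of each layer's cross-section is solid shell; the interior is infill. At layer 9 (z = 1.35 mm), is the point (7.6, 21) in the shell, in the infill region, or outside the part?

At z = 1.35 mm: the r=8.5 cylinder gives a regular 16-gon of circumradius 8.5 (constant along its height); the cube at (5, 12.5) is absent (z outside [1.5, 4.5]); the cube at (6.5, 10.5) is present — its section is the full 18×18.5 rectangle; Combining (union): the 2 present regions are separate (no shared area or edge), so areas and boundary lengths simply add and each stays a separate island — 2 connected regions. Overall, the cross-section has 2 separate islands. The nearest boundary edge runs (6.50, 10.50)→(6.50, 29.00); distance from the point to it = 1.10 mm. (Shell/infill is judged within the island containing the point — the largest one.) The point is inside the cross-section and 1.10 mm from the nearest boundary — more than the 0.6 mm shell width (1 × 0.6), so it's in the infill interior.

infill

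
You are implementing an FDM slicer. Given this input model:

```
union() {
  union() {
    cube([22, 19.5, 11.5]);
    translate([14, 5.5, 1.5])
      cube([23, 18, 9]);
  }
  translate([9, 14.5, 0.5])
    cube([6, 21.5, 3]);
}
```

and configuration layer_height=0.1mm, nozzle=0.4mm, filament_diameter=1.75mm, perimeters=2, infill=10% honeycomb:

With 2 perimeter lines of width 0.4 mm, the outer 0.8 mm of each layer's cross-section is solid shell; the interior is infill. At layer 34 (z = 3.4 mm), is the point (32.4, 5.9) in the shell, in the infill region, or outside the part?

shell

At z = 3.4 mm: the cube (footprint 22×19.5) is included at this height; the 23×18 cube at (14, 5.5) contributes its full rectangle; Merging all regions: the regions partially overlap (shared area 112.00 mm²), so overlapping operands fuse into one piece — 1 connected region; the cube at (9, 14.5) is present — its section is the full 6×21.5 rectangle; Merging all regions: the regions partially overlap (shared area 34.00 mm²), so overlapping operands fuse into one piece — 1 connected region. Overall, the cross-section is a single solid region. The nearest boundary edge runs (37.00, 5.50)→(22.00, 5.50); distance from the point to it = 0.40 mm. The point is inside the cross-section, 0.40 mm from the nearest boundary — within the 0.8 mm shell band (2 × 0.4).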